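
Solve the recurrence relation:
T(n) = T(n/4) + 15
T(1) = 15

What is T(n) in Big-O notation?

Each step divides n by 4 and adds 15. After log_4(n) steps, T(n) = O(log n).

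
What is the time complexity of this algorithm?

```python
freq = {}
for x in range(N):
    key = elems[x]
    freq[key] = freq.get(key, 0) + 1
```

Time complexity: O(n).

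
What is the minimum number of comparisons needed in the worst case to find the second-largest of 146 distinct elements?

Lower bound: finding the max needs 146-1 comparisons. By the adversary weight-doubling argument, the max must personally win >= ceil(log_2(146)) = 8 comparisons; the 2nd-largest is among those 8 losers, needing 8-1 more comparisons. Total >= 146-1 + 8-1 = 152. A balanced knockout tournament achieves this.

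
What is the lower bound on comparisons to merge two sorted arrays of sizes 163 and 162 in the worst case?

Adversary: with |163 - 162| <= 1 the inputs can be fully interleaved so that every adjacent pair in the merged output comes from different arrays. Then each of the 324 adjacent pairs must be directly compared, or the algorithm cannot determine their relative order. Standard merge meets this bound.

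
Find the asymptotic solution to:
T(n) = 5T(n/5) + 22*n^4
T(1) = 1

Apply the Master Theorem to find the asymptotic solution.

a=5, b=5, f(n)=22*n^4. log_5(5) = 1 < 4. Case 3: T(n) = O(n^4).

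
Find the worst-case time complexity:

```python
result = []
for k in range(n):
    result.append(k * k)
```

Time complexity: O(n).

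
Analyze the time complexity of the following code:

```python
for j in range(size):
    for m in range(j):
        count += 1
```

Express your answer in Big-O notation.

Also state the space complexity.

Time complexity: O(n^2).
Space complexity: O(1).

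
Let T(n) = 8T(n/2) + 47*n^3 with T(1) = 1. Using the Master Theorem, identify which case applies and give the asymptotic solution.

a=8, b=2, f(n)=47*n^3.
log_2(8) = 3, so n^(log_b(a)) = n^3.
f(n) = Theta(n^3), so Case 2 applies.
T(n) = Theta(n^3 log n).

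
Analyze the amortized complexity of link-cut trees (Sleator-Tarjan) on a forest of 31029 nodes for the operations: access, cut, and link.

Link-cut trees represent the forest using splay trees over preferred paths. With potential Phi = sum over nodes of log(size of virtual subtree), each access on 31029 nodes is O(log 31029) = O(log n) amortized by the splay-tree access lemma. Cut and link are O(1) plus one access.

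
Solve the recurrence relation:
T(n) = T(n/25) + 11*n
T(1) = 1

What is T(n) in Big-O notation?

Geometric series: 11*n*(1 + 1/25 + 1/25^2 + ...) = O(n). T(n) = O(n).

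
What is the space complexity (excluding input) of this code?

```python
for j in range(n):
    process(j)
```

Space complexity: O(1).
Only a constant amount of auxiliary storage is used; nothing grows with n.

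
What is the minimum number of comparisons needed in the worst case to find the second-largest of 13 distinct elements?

Lower bound: finding the max needs 13-1 comparisons. By the adversary weight-doubling argument, the max must personally win >= ceil(log_2(13)) = 4 comparisons; the 2nd-largest is among those 4 losers, needing 4-1 more comparisons. Total >= 13-1 + 4-1 = 15. A balanced knockout tournament achieves this.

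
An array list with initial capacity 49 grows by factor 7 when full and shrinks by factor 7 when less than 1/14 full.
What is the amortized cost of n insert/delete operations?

Using potential function Phi = |7*size - capacity|. Resizing costs are offset by potential release. Amortized O(1) per operation.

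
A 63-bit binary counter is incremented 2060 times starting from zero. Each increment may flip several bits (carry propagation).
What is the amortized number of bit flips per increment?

Bit i flips on every 2^i-th increment, so over 2060 increments bit i flips floor(2060/2^i) times. Summing over i: total flips < 2 * 2060. Amortized: < 2 = O(1) per increment.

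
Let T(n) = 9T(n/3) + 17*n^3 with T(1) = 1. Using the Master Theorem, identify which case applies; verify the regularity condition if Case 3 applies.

a=9, b=3, f(n)=17*n^3.
log_3(9) = 2 < 3.
f(n) = Omega(n^(2+epsilon)) for some epsilon > 0, so Case 3 is the candidate.
Regularity: a*f(n/b) = 9*17*(n/3)^3 = (9/27)*17*n^3 <= c*f(n) with c = 9/27 < 1. Satisfied.
Case 3: T(n) = Theta(n^3).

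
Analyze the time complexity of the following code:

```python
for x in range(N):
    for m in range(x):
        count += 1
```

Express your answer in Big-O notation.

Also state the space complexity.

Time complexity: O(n^2).
Space complexity: O(1).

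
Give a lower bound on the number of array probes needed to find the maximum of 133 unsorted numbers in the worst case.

Adversary: any unprobed cell could hold a value larger than everything seen so far. If fewer than 133 cells are probed, the adversary places the max in an unprobed cell. So all 133 cells must be examined; together with 133-1 comparisons this is tight.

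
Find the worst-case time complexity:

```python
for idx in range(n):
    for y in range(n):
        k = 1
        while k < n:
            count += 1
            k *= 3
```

Time complexity: O(n^2 log n).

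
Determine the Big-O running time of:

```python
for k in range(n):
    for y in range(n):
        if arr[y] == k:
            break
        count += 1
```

Time complexity: O(n^2).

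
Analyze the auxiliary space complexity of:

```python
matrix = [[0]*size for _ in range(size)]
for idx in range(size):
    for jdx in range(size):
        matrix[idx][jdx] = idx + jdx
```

Space complexity: O(n^2).
A 2D structure of size n x n is allocated.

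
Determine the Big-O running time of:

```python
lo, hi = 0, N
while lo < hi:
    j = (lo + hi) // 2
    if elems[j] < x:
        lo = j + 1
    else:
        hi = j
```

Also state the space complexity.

Time complexity: O(log n).
Space complexity: O(1).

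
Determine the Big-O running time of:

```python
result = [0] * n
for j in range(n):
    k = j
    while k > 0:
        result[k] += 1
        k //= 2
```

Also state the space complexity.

Time complexity: O(n log n).
Space complexity: O(n).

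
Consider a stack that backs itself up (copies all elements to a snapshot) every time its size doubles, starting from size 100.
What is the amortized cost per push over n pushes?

Backups occur at sizes 100, 200, 400, ..., copying 100 + 200 + 400 + ... <= 2n elements total (geometric series). Spread over n pushes, the amortized backup cost is O(1) per push.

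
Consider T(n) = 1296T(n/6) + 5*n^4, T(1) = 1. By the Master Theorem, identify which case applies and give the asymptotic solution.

a=1296, b=6, f(n)=5*n^4.
log_6(1296) = 4, so n^(log_b(a)) = n^4.
f(n) = Theta(n^4), so Case 2 applies.
T(n) = Theta(n^4 log n).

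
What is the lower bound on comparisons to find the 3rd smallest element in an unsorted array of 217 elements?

Finding the 3rd smallest of 217 elements requires Omega(n) comparisons. Every element must participate in at least one comparison; otherwise it could be the 3rd smallest.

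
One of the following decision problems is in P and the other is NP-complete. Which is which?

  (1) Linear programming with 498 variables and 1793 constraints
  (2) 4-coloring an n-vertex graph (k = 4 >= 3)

(1) is P: the ellipsoid and interior-point methods run in polynomial time.
(2) is NP-complete: graph k-coloring for k>=3 is NP-complete by reduction from 3-SAT.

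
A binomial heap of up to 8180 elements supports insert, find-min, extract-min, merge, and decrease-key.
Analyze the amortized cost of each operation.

A binomial heap with n <= 8180 elements has at most floor(log_2 8180) + 1 = 13 trees. Using potential Phi = number of trees: Insert adds one tree, but cascading merges reduce count -- amortized O(1). Find-min reads the cached minimum pointer: O(1). Extract-min creates O(log n) new trees: O(log n). Merge combines tree lists: O(log n). Decrease-key sifts the element up its tree of height <= log n: O(log n).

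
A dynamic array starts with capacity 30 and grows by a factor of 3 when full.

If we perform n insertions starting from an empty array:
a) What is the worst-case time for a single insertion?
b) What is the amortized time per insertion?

(a) Worst-case single insertion: O(n) -- when the array is full at capacity c, the resize copies all c elements, and c can be Theta(n).
(b) Resizes happen at sizes 30, 90, 270, ... Total copy cost for n insertions: 30 + 90 + ... = O(n) (geometric series with ratio 1/3). Amortized cost per insertion: O(n)/n = O(1).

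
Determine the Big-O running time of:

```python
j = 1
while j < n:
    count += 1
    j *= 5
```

Time complexity: O(log n).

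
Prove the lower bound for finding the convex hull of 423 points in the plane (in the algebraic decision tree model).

Reduction from sorting: given 423 numbers x_1,...,x_{423}, map x_i to the point (x_i, x_i^2) on the parabola y = x^2. All points are on the convex hull, and walking the hull gives them in sorted x-order. Since sorting requires Omega(n log n), so does planar convex hull.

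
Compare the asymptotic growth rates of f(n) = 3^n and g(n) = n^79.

f(n) = 3^n grows faster: any exponential with base > 1 dominates every polynomial.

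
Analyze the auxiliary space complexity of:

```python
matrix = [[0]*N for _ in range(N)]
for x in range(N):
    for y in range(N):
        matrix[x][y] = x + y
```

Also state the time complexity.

Space complexity: O(n^2).
A 2D structure of size n x n is allocated.
Time complexity: O(n^2).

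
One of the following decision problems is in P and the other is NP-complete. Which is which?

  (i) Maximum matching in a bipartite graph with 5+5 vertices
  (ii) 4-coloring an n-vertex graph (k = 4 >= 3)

(i) is P: Hopcroft-Karp runs in O(E sqrt(V)).
(ii) is NP-complete: graph k-coloring for k>=3 is NP-complete by reduction from 3-SAT.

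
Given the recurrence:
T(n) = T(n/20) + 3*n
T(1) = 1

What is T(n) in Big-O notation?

Geometric series: 3*n*(1 + 1/20 + 1/20^2 + ...) = O(n). T(n) = O(n).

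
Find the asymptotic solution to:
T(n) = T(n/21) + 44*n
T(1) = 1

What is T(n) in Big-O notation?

Geometric series: 44*n*(1 + 1/21 + 1/21^2 + ...) = O(n). T(n) = O(n).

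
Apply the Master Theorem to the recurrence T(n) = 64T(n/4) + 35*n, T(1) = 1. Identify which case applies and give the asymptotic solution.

a=64, b=4, f(n)=35*n.
log_4(64) = 3 > 1.
Since f(n) = O(n^1) is polynomially smaller than n^3, Case 1 applies.
T(n) = Theta(n^3).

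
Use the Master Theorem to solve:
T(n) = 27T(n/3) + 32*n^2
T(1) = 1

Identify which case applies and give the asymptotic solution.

a=27, b=3, f(n)=32*n^2.
log_3(27) = 3 > 2.
Since f(n) = O(n^2) is polynomially smaller than n^3, Case 1 applies.
T(n) = Theta(n^3).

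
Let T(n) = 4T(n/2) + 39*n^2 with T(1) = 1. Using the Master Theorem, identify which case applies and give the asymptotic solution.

a=4, b=2, f(n)=39*n^2.
log_2(4) = 2, so n^(log_b(a)) = n^2.
f(n) = Theta(n^2), so Case 2 applies.
T(n) = Theta(n^2 log n).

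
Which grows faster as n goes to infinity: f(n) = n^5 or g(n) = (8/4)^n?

g(n) = (8/4)^n grows faster: (8/4)^n is exponential with base 8/4 > 1, dominating every polynomial.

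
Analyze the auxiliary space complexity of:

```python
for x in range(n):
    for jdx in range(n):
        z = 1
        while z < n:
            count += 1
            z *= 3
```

Space complexity: O(1).
Only a constant amount of auxiliary storage is used; nothing grows with n.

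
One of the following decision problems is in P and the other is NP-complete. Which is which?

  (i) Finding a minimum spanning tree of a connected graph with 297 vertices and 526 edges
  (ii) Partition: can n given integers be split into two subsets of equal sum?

(i) is P: Kruskal's / Prim's algorithms run in polynomial time.
(ii) is NP-complete: Subset Sum reduces to it (one of Karp's 21 NP-complete problems).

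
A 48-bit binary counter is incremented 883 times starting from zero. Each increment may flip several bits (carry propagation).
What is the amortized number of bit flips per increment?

Bit i flips on every 2^i-th increment, so over 883 increments bit i flips floor(883/2^i) times. Summing over i: total flips < 2 * 883. Amortized: < 2 = O(1) per increment.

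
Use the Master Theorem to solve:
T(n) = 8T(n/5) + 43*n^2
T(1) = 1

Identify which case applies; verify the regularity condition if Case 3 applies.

a=8, b=5, f(n)=43*n^2.
log_5(8) = 1.292 < 2.
f(n) = Omega(n^(1.292+epsilon)) for some epsilon > 0, so Case 3 is the candidate.
Regularity: a*f(n/b) = 8*43*(n/5)^2 = (8/25)*43*n^2 <= c*f(n) with c = 8/25 < 1. Satisfied.
Case 3: T(n) = Theta(n^2).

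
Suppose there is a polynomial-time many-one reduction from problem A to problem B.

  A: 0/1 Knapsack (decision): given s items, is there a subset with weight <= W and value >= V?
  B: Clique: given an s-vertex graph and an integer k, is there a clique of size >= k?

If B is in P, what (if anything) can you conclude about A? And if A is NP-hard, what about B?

A poly-time reduction A <=_p B means any A-instance can be transformed to a B-instance in poly time.
If B is in P: compose the reduction with B's poly-time algorithm to solve A in poly time, so A is in P.
If A is NP-hard: every NP problem reduces to A, which reduces to B; composing reductions, every NP problem reduces to B, so B is NP-hard.
(Here in fact A is NP-complete and B is NP-complete.)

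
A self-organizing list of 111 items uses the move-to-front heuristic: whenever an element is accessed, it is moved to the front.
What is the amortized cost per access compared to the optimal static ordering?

With potential Phi = number of inversions between the MTF list and the optimal static list (at most C(111,2)), each access has amortized cost at most 2 * (cost under optimal static ordering). This is the move-to-front 2-competitiveness result.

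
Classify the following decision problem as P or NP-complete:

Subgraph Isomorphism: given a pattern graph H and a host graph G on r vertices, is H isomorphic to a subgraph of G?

This problem is NP-complete: generalizes Clique and Hamiltonian Path (pattern size is part of the input).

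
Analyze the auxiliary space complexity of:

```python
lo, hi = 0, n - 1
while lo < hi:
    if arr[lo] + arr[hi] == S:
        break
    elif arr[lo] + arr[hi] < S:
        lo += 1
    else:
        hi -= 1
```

Space complexity: O(1).
Only a constant amount of auxiliary storage is used; nothing grows with n.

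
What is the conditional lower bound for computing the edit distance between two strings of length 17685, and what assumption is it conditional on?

Under SETH (the Strong Exponential Time Hypothesis), edit distance on length-17685 strings cannot be computed in O(n^(2-epsilon)) time for any epsilon > 0 (Backurs-Indyk). The reduction is from CNF-SAT via the orthogonal vectors problem.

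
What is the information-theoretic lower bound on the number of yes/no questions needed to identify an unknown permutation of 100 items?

There are 100! = 93326215443944152681699238856266700490715968264381621468592963895217599993229915608941463976156518286253697920827223758251185210916864000000000000000000000000 permutations. Each yes/no question gives at most 1 bit, so at least ceil(log_2(93326215443944152681699238856266700490715968264381621468592963895217599993229915608941463976156518286253697920827223758251185210916864000000000000000000000000)) = 525 questions are needed.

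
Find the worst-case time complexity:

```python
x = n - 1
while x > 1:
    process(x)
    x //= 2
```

Time complexity: O(log n).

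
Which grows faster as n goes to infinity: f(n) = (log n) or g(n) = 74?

f(n) = (log n) grows faster: any unbounded function dominates a constant.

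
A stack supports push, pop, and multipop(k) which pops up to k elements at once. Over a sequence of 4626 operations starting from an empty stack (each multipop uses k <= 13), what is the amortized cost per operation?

Each element is pushed exactly once and popped at most once (whether by pop or as part of a multipop). So the total number of individual pops over the whole sequence is at most the number of pushes, which is at most 4626. Total work <= 2 * 4626, hence O(1) amortized per operation.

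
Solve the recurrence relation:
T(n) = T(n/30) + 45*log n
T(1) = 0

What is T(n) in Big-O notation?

Each of the log_30(n) levels adds O(log n). T(n) = O(log^2 n).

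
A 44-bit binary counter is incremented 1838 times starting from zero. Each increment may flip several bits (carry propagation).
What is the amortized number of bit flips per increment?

Bit i flips on every 2^i-th increment, so over 1838 increments bit i flips floor(1838/2^i) times. Summing over i: total flips < 2 * 1838. Amortized: < 2 = O(1) per increment.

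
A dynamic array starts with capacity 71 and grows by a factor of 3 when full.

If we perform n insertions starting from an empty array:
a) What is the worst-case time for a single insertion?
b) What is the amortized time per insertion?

(a) Worst-case single insertion: O(n) -- when the array is full at capacity c, the resize copies all c elements, and c can be Theta(n).
(b) Resizes happen at sizes 71, 213, 639, ... Total copy cost for n insertions: 71 + 213 + ... = O(n) (geometric series with ratio 1/3). Amortized cost per insertion: O(n)/n = O(1).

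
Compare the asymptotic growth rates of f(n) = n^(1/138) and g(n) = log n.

f(n) = n^(1/138) grows faster: any positive power of n dominates log n.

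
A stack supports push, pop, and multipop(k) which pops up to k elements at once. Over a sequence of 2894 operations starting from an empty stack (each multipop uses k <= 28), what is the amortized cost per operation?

Each element is pushed exactly once and popped at most once (whether by pop or as part of a multipop). So the total number of individual pops over the whole sequence is at most the number of pushes, which is at most 2894. Total work <= 2 * 2894, hence O(1) amortized per operation.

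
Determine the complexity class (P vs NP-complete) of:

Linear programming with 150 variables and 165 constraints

This problem is in P: the ellipsoid and interior-point methods run in polynomial time.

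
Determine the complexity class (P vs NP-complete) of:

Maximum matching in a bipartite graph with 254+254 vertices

This problem is in P: Hopcroft-Karp runs in O(E sqrt(V)).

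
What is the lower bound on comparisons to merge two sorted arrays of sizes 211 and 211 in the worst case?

Adversary: with |211 - 211| <= 1 the inputs can be fully interleaved so that every adjacent pair in the merged output comes from different arrays. Then each of the 421 adjacent pairs must be directly compared, or the algorithm cannot determine their relative order. Standard merge meets this bound.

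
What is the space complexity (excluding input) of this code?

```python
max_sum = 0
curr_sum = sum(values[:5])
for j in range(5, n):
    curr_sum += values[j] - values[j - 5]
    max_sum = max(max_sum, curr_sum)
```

Space complexity: O(1).
Only a constant amount of auxiliary storage is used; nothing grows with n.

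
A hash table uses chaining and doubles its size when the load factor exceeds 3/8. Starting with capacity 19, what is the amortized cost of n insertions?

Rehashing occurs when load exceeds 3/8. Total rehash cost is geometric series summing to O(n). Each insertion itself is O(1). Amortized: O(1).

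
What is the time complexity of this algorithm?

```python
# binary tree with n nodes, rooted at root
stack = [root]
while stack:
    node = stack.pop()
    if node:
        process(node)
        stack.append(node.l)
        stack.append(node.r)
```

Time complexity: O(n).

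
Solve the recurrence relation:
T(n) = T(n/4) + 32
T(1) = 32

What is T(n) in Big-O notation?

Each step divides n by 4 and adds 32. After log_4(n) steps, T(n) = O(log n).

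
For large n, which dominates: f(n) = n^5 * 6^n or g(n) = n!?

g(n) = n! grows faster: by Stirling n! ~ (n/e)^n sqrt(2*pi*n); (n/e)^n eventually dominates n^5 * 6^n.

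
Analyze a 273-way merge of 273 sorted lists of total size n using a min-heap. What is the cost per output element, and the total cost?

Maintain a min-heap of size 273 holding the current head of each list. Each output step does one extract-min (O(log 273)) and one insert of that list's next element (O(log 273)). Each of the n elements passes through the heap exactly once, so the total cost is O(n log 273), i.e. O(log 273) per output element.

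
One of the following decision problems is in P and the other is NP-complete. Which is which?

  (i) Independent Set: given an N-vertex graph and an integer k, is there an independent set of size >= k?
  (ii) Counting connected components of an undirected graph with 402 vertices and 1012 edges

(i) is NP-complete: complement of Clique (with k part of the input).
(ii) is P: BFS/DFS visits each vertex and edge once: O(V+E).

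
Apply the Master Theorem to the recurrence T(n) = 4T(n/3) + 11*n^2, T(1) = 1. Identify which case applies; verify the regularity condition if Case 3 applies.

a=4, b=3, f(n)=11*n^2.
log_3(4) = 1.262 < 2.
f(n) = Omega(n^(1.262+epsilon)) for some epsilon > 0, so Case 3 is the candidate.
Regularity: a*f(n/b) = 4*11*(n/3)^2 = (4/9)*11*n^2 <= c*f(n) with c = 4/9 < 1. Satisfied.
Case 3: T(n) = Theta(n^2).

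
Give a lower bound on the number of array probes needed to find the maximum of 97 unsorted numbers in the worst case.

Adversary: any unprobed cell could hold a value larger than everything seen so far. If fewer than 97 cells are probed, the adversary places the max in an unprobed cell. So all 97 cells must be examined; together with 97-1 comparisons this is tight.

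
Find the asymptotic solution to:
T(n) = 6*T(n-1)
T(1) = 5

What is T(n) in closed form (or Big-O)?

Each step multiplies by 6. T(n) = T(1)*6^(n-1) = 5*6^(n-1).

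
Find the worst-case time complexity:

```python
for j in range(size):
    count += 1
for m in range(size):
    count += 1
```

Time complexity: O(n).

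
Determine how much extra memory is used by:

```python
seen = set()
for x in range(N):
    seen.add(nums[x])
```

Space complexity: O(n).
Auxiliary storage grows linearly with the input size n in the worst case.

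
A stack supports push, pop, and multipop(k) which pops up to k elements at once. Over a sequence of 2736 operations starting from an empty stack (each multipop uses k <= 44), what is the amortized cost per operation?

Each element is pushed exactly once and popped at most once (whether by pop or as part of a multipop). So the total number of individual pops over the whole sequence is at most the number of pushes, which is at most 2736. Total work <= 2 * 2736, hence O(1) amortized per operation.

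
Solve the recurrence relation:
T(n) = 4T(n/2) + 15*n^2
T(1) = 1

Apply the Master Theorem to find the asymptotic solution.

a=4, b=2, f(n)=15*n^2. log_2(4) = 2. Case 2: T(n) = O(n^2 log n).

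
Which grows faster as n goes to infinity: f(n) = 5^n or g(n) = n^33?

f(n) = 5^n grows faster: any exponential with base > 1 dominates every polynomial.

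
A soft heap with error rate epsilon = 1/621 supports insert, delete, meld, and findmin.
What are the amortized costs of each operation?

Soft heaps (Chazelle) allow up to an epsilon = 1/621 fraction of elements to have corrupted (raised) keys. Insert is O(log(1/epsilon)) = O(log 621) amortized -- the structure maintains heap-ordered binary trees of rank bounded by O(log(1/epsilon)). Meld concatenates root lists: O(1) amortized. Delete and findmin are O(1) amortized.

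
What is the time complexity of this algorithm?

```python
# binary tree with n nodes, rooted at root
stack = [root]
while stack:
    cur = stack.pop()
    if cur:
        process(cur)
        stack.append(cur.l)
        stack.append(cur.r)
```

Time complexity: O(n).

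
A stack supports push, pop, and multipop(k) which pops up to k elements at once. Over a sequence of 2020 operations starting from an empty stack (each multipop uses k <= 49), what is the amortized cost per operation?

Each element is pushed exactly once and popped at most once (whether by pop or as part of a multipop). So the total number of individual pops over the whole sequence is at most the number of pushes, which is at most 2020. Total work <= 2 * 2020, hence O(1) amortized per operation.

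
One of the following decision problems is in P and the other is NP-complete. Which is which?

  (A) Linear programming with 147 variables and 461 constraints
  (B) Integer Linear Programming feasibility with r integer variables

(A) is P: the ellipsoid and interior-point methods run in polynomial time.
(B) is NP-complete: ILP feasibility is NP-complete (LP relaxation is in P).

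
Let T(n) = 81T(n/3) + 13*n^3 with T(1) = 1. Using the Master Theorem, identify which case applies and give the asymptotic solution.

a=81, b=3, f(n)=13*n^3.
log_3(81) = 4 > 3.
Since f(n) = O(n^3) is polynomially smaller than n^4, Case 1 applies.
T(n) = Theta(n^4).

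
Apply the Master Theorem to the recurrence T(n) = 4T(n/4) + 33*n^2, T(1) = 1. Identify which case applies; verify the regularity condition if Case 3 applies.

a=4, b=4, f(n)=33*n^2.
log_4(4) = 1 < 2.
f(n) = Omega(n^(1+epsilon)) for some epsilon > 0, so Case 3 is the candidate.
Regularity: a*f(n/b) = 4*33*(n/4)^2 = (4/16)*33*n^2 <= c*f(n) with c = 4/16 < 1. Satisfied.
Case 3: T(n) = Theta(n^2).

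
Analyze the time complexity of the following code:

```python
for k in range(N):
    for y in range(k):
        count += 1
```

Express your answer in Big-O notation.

Time complexity: O(n^2).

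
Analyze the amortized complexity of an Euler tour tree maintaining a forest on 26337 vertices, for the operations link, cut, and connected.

An Euler tour tree stores each tree's Euler tour as a balanced BST keyed by tour position. On 26337 vertices: link concatenates two tours via O(1) splits/joins of size <= 2*26337 (O(log n)); cut splits the tour at the two occurrences of the edge (O(log n)); connected compares BST roots (O(log n) to find the root). All O(log n) amortized.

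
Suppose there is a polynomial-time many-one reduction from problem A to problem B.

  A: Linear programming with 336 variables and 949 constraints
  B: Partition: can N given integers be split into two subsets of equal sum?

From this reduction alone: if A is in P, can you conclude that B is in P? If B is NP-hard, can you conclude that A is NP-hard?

A poly-time reduction A <=_p B transfers tractability DOWN (B easy => A easy) and hardness UP (A hard => B hard), not the reverse.
From A in P, the reduction alone does NOT give B in P: any problem in P trivially reduces to SAT, yet SAT is not known to be in P.
From B NP-hard, the reduction alone does NOT give A NP-hard: again, easy problems reduce to hard ones.
(Here in fact A is P and B is NP-complete.)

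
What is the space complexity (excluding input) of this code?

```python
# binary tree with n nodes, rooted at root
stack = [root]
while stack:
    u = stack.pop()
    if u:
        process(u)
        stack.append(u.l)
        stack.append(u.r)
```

Space complexity: O(n).
Auxiliary storage grows linearly with the input size n in the worst case.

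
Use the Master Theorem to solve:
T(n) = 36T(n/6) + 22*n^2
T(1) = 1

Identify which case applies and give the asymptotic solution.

a=36, b=6, f(n)=22*n^2.
log_6(36) = 2, so n^(log_b(a)) = n^2.
f(n) = Theta(n^2), so Case 2 applies.
T(n) = Theta(n^2 log n).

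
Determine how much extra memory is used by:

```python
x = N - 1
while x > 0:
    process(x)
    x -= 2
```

Space complexity: O(1).
Only a constant amount of auxiliary storage is used; nothing grows with n.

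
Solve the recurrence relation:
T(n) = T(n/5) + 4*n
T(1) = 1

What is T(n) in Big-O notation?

Geometric series: 4*n*(1 + 1/5 + 1/5^2 + ...) = O(n). T(n) = O(n).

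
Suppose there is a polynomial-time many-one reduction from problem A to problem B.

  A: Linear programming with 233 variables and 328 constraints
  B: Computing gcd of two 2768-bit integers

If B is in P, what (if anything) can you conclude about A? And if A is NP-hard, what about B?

A poly-time reduction A <=_p B means any A-instance can be transformed to a B-instance in poly time.
If B is in P: compose the reduction with B's poly-time algorithm to solve A in poly time, so A is in P.
If A is NP-hard: every NP problem reduces to A, which reduces to B; composing reductions, every NP problem reduces to B, so B is NP-hard.
(Here in fact A is P and B is P.)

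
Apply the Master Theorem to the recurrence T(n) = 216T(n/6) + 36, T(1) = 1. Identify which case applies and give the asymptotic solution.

a=216, b=6, f(n)=36.
log_6(216) = 3 > 0.
Since f(n) = O(n^0) is polynomially smaller than n^3, Case 1 applies.
T(n) = Theta(n^3).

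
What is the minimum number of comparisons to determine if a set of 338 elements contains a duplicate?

Determining if 338 elements are all distinct requires Omega(n log n) comparisons in the comparison model. This follows from the element distinctness lower bound.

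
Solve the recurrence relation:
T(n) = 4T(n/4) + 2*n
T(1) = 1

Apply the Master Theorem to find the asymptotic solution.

a=4, b=4, f(n)=2*n. log_4(4) = 1. Case 2: T(n) = O(n log n).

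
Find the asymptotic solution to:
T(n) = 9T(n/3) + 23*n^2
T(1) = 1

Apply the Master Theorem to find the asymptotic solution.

a=9, b=3, f(n)=23*n^2. log_3(9) = 2. Case 2: T(n) = O(n^2 log n).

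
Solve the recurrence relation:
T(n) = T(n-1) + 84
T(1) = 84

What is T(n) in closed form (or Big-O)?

Unrolling: T(n) = T(n-1) + 84 = T(n-2) + 2*84 = ... = T(1) + (n-1)*84 = 84 + (n-1)*84 = 84n.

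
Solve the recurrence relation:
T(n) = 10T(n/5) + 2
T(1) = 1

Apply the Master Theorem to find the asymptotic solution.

a=10, b=5, f(n)=2. log_5(10) = 1.431. Case 1 of Master Theorem: T(n) = O(n^1.431).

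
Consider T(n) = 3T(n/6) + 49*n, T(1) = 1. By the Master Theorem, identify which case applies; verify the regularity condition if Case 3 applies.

a=3, b=6, f(n)=49*n.
log_6(3) = 0.6131 < 1.
f(n) = Omega(n^(0.6131+epsilon)) for some epsilon > 0, so Case 3 is the candidate.
Regularity: a*f(n/b) = 3*49*(n/6)^1 = (3/6)*49*n^1 <= c*f(n) with c = 3/6 < 1. Satisfied.
Case 3: T(n) = Theta(n).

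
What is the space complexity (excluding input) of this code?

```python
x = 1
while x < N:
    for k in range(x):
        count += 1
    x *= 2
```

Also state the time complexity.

Space complexity: O(1).
Only a constant amount of auxiliary storage is used; nothing grows with n.
Time complexity: O(n).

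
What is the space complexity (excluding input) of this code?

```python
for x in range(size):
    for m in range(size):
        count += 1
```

Space complexity: O(1).
Only a constant amount of auxiliary storage is used; nothing grows with n.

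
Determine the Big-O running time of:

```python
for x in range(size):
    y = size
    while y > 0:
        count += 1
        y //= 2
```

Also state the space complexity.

Time complexity: O(n log n).
Space complexity: O(1).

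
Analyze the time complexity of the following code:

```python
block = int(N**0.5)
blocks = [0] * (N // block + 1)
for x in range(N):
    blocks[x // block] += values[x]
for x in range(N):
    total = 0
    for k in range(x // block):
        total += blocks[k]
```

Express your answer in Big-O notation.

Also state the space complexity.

Time complexity: O(n * sqrt(n)).
Space complexity: O(sqrt(n)).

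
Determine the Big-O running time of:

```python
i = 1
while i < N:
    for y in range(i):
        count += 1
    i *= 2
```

Time complexity: O(n).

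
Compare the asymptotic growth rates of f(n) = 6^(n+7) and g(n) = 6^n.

f(n) = 6^(n+7) and g(n) = 6^n are Theta of each other: 6^(n+7) = 6^7 * 6^n = Theta(6^n).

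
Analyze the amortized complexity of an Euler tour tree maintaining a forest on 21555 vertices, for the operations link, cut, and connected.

An Euler tour tree stores each tree's Euler tour as a balanced BST keyed by tour position. On 21555 vertices: link concatenates two tours via O(1) splits/joins of size <= 2*21555 (O(log n)); cut splits the tour at the two occurrences of the edge (O(log n)); connected compares BST roots (O(log n) to find the root). All O(log n) amortized.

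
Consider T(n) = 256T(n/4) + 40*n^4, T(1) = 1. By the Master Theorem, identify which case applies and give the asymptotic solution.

a=256, b=4, f(n)=40*n^4.
log_4(256) = 4, so n^(log_b(a)) = n^4.
f(n) = Theta(n^4), so Case 2 applies.
T(n) = Theta(n^4 log n).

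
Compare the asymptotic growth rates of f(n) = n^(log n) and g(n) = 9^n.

g(n) = 9^n grows faster: take logs: log(n^(log n)) = (log n)^2, log(9^n) = n log 9; n dominates (log n)^2.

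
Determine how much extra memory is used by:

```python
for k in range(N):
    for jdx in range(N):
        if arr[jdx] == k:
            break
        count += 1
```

Space complexity: O(1).
Only a constant amount of auxiliary storage is used; nothing grows with n.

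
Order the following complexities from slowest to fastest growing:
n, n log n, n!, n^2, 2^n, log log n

Ordered by growth rate: log log n < n < n log n < n^2 < 2^n < n!.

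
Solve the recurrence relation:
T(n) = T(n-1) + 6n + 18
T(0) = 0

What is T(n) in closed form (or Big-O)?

Dominant term in sum is 6*sum(i, i=1..n) = 6*n*(n+1)/2 = O(n^2).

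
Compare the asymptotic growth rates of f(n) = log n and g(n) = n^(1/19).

g(n) = n^(1/19) grows faster: any positive power of n dominates log n.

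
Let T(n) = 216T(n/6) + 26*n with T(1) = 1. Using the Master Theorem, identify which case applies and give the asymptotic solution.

a=216, b=6, f(n)=26*n.
log_6(216) = 3 > 1.
Since f(n) = O(n^1) is polynomially smaller than n^3, Case 1 applies.
T(n) = Theta(n^3).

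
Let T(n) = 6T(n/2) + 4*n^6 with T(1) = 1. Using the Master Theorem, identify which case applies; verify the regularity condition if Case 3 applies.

a=6, b=2, f(n)=4*n^6.
log_2(6) = 2.585 < 6.
f(n) = Omega(n^(2.585+epsilon)) for some epsilon > 0, so Case 3 is the candidate.
Regularity: a*f(n/b) = 6*4*(n/2)^6 = (6/64)*4*n^6 <= c*f(n) with c = 6/64 < 1. Satisfied.
Case 3: T(n) = Theta(n^6).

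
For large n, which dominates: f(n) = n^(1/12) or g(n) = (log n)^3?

f(n) = n^(1/12) grows faster: any positive power of n dominates any polylog.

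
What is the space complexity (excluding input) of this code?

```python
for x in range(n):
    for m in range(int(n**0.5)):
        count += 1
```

Space complexity: O(1).
Only a constant amount of auxiliary storage is used; nothing grows with n.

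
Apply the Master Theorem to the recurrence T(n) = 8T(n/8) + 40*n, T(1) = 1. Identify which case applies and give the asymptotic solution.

a=8, b=8, f(n)=40*n.
log_8(8) = 1, so n^(log_b(a)) = n.
f(n) = Theta(n), so Case 2 applies.
T(n) = Theta(n log n).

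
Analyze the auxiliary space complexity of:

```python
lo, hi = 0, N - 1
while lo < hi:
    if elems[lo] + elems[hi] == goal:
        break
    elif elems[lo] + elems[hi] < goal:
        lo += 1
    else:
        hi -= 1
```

Space complexity: O(1).
Only a constant amount of auxiliary storage is used; nothing grows with n.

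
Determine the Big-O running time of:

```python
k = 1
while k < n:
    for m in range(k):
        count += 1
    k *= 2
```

Time complexity: O(n).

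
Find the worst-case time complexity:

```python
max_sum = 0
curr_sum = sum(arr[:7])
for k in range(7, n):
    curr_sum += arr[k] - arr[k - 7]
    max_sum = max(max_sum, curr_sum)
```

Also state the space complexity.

Time complexity: O(n).
Space complexity: O(1).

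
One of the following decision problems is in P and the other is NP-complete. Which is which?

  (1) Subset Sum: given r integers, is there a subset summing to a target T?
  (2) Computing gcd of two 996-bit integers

(1) is NP-complete: one of Karp's 21 NP-complete problems.
(2) is P: the Euclidean algorithm runs in polynomial time in the bit-length.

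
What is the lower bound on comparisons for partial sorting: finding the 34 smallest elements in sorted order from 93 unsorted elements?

Finding 34 smallest of 93 in sorted order: Omega(93) to identify the 34 smallest, plus Omega(34 log 34) to sort them. Total: Omega(n + k log k).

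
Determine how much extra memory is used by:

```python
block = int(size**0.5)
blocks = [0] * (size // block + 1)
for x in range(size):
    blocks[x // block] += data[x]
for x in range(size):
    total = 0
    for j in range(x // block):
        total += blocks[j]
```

Space complexity: O(sqrt(n)).
Storage scales with sqrt(n).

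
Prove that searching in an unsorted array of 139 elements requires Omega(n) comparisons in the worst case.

An adversary can always place the target in the last position checked. Until all 139 positions are examined, the target might be in any unchecked position. Therefore 139 comparisons are necessary.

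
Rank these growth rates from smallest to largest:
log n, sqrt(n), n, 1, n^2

Ordered by growth rate: 1 < log n < sqrt(n) < n < n^2.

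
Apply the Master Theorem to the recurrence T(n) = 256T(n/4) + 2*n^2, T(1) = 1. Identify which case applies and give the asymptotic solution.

a=256, b=4, f(n)=2*n^2.
log_4(256) = 4 > 2.
Since f(n) = O(n^2) is polynomially smaller than n^4, Case 1 applies.
T(n) = Theta(n^4).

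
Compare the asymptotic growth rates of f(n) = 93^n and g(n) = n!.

g(n) = n! grows faster: n!/93^n -> infinity by Stirling.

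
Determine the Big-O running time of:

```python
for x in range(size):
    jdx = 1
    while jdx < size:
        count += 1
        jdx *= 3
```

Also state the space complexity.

Time complexity: O(n log n).
Space complexity: O(1).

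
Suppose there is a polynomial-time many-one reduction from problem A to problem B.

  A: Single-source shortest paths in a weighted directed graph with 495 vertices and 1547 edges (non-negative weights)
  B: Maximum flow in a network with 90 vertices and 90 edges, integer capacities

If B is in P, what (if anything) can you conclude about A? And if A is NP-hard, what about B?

A poly-time reduction A <=_p B means any A-instance can be transformed to a B-instance in poly time.
If B is in P: compose the reduction with B's poly-time algorithm to solve A in poly time, so A is in P.
If A is NP-hard: every NP problem reduces to A, which reduces to B; composing reductions, every NP problem reduces to B, so B is NP-hard.
(Here in fact A is P and B is P.)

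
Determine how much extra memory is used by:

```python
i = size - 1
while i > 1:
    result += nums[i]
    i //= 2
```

Space complexity: O(1).
Only a constant amount of auxiliary storage is used; nothing grows with n.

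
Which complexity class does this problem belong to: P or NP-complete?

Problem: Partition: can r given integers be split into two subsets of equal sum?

This problem is NP-complete: Subset Sum reduces to it (one of Karp's 21 NP-complete problems).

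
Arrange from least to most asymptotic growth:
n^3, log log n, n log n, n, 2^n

Ordered by growth rate: log log n < n < n log n < n^3 < 2^n.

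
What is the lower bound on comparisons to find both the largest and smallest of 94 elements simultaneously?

Pair elements first (floor(94/2) comparisons), then find max among winners and min among losers. Total: ceil(3*94/2) - 2 = 139 comparisons.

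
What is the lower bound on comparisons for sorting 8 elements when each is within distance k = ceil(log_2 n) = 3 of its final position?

Partition the 8 positions into floor(n/k) blocks of k = 3 consecutive positions; any permutation within a block keeps every element within k of its final position, so there are at least (k!)^(n/k) distinguishable inputs. Lower bound: log_2((k!)^(n/k)) = (n/k) * log_2(k!) = Theta(n log k); with k = ceil(log_2 n), this is Omega(n log log n).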